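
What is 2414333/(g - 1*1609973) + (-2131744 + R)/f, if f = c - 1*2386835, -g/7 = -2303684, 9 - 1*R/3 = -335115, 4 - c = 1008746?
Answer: 2727584575369/5476618616695 ≈ 0.49804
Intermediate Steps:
c = -1008742 (c = 4 - 1*1008746 = 4 - 1008746 = -1008742)
R = 1005372 (R = 27 - 3*(-335115) = 27 + 1005345 = 1005372)
g = 16125788 (g = -7*(-2303684) = 16125788)
f = -3395577 (f = -1008742 - 1*2386835 = -1008742 - 2386835 = -3395577)
2414333/(g - 1*1609973) + (-2131744 + R)/f = 2414333/(16125788 - 1*1609973) + (-2131744 + 1005372)/(-3395577) = 2414333/(16125788 - 1609973) - 1126372*(-1/3395577) = 2414333/14515815 + 1126372/3395577 = 2727584575369/5476618616695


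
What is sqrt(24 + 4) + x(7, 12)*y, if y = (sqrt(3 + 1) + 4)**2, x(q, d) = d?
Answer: 432 + 2*sqrt(7) ≈ 437.29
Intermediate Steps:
y = 36 (y = (sqrt(4) + 4)**2 = (2 + 4)**2 = 6**2 = 36)
sqrt(24 + 4) + x(7, 12)*y = sqrt(24 + 4) + 12*36 = sqrt(28) + 432 = 2*sqrt(7) + 432 = 432 + 2*sqrt(7)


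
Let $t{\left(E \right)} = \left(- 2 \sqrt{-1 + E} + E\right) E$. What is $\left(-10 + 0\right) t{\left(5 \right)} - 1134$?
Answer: $-1184$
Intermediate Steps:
$t{\left(E \right)} = E \left(E - 2 \sqrt{-1 + E}\right)$ ($t{\left(E \right)} = \left(E - 2 \sqrt{-1 + E}\right) E = E \left(E - 2 \sqrt{-1 + E}\right)$)
$\left(-10 + 0\right) t{\left(5 \right)} - 1134 = \left(-10 + 0\right) 5 \left(5 - 2 \sqrt{-1 + 5}\right) - 1134 = - 10 \cdot 5 \left(5 - 2 \sqrt{4}\right) - 1134 = - 10 \cdot 5 \left(5 - 4\right) - 1134 = - 10 \cdot 5 \cdot 1 - 1134 = \left(-10\right) 5 - 1134 = -50 - 1134 = -1184$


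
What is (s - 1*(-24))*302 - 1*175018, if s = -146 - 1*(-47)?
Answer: -197668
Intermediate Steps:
s = -99 (s = -146 + 47 = -99)
(s - 1*(-24))*302 - 1*175018 = (-99 - 1*(-24))*302 - 1*175018 = (-99 + 24)*302 - 175018 = -75*302 - 175018 = -22650 - 175018 = -197668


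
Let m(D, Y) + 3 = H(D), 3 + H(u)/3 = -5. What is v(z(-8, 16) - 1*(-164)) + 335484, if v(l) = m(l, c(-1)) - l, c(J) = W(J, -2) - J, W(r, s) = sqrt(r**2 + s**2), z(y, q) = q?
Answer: 335277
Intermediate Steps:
H(u) = -24 (H(u) = -9 + 3*(-5) = -9 - 15 = -24)
c(J) = sqrt(4 + J**2) - J (c(J) = sqrt(J**2 + (-2)**2) - J = sqrt(J**2 + 4) - J = sqrt(4 + J**2) - J)
m(D, Y) = -27 (m(D, Y) = -3 - 24 = -27)
v(l) = -27 - l
v(z(-8, 16) - 1*(-164)) + 335484 = (-27 - (16 - 1*(-164))) + 335484 = (-27 - (16 + 164)) + 335484 = (-27 - 1*180) + 335484 = (-27 - 180) + 335484 = -207 + 335484 = 335277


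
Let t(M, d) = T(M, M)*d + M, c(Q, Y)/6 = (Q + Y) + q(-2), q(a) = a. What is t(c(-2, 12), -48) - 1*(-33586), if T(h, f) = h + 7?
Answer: 30994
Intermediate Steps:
T(h, f) = 7 + h
c(Q, Y) = -12 + 6*Q + 6*Y (c(Q, Y) = 6*((Q + Y) - 2) = 6*(-2 + Q + Y) = -12 + 6*Q + 6*Y)
t(M, d) = M + d*(7 + M) (t(M, d) = (7 + M)*d + M = d*(7 + M) + M = M + d*(7 + M))
t(c(-2, 12), -48) - 1*(-33586) = ((-12 + 6*(-2) + 6*12) - 48*(7 + (-12 + 6*(-2) + 6*12))) - 1*(-33586) = ((-12 - 12 + 72) - 48*(7 + (-12 - 12 + 72))) + 33586 = (48 - 48*(7 + 48)) + 33586 = (48 - 48*55) + 33586 = (48 - 2640) + 33586 = -2592 + 33586 = 30994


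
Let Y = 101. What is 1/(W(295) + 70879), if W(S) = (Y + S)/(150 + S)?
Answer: 445/31541551 ≈ 1.4108e-5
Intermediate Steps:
W(S) = (101 + S)/(150 + S)
1/(W(295) + 70879) = 1/((101 + 295)/(150 + 295) + 70879) = 1/(396/445 + 70879) = 1/(31541551/445) = 445/31541551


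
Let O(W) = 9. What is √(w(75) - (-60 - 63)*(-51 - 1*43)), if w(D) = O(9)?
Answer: I*√11553 ≈ 107.48*I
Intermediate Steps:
w(D) = 9
√(w(75) - (-60 - 63)*(-51 - 1*43)) = √(9 - (-60 - 63)*(-51 - 1*43)) = √(9 - (-123)*(-51 - 43)) = √(9 - (-123)*(-94)) = √(9 - 1*11562) = √(9 - 11562) = √(-11553) = I*√11553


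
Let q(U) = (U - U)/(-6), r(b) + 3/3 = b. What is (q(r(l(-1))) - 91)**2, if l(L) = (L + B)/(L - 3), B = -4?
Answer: 8281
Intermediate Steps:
l(L) = (-4 + L)/(-3 + L) (l(L) = (L - 4)/(L - 3) = (-4 + L)/(-3 + L))
r(b) = -1 + b
q(U) = 0 (q(U) = 0*(-1/6) = 0)
(q(r(l(-1))) - 91)**2 = (0 - 91)**2 = (-91)**2 = 8281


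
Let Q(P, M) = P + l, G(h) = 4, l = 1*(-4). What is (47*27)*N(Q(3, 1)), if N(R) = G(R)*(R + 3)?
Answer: 10152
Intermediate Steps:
l = -4
Q(P, M) = -4 + P (Q(P, M) = P - 4 = -4 + P)
N(R) = 12 + 4*R (N(R) = 4*(R + 3) = 4*(3 + R) = 12 + 4*R)
(47*27)*N(Q(3, 1)) = (47*27)*(12 + 4*(-4 + 3)) = 1269*(12 + 4*(-1)) = 1269*(12 - 4) = 1269*8 = 10152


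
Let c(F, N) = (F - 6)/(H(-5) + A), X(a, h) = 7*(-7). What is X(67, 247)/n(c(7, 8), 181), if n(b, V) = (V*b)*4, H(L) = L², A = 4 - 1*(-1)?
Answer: -735/362 ≈ -2.0304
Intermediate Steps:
A = 5 (A = 4 + 1 = 5)
X(a, h) = -49
c(F, N) = -⅕ + F/30 (c(F, N) = (F - 6)/((-5)² + 5) = (-6 + F)/(25 + 5) = (-6 + F)/30 = (-6 + F)*(1/30) = -⅕ + F/30)
n(b, V) = 4*V*b
X(67, 247)/n(c(7, 8), 181) = -49*1/(724*(-⅕ + (1/30)*7)) = -49*1/(724*(-⅕ + 7/30)) = -49/(4*181*(1/30)) = -49/362/15 = -49*15/362 = -735/362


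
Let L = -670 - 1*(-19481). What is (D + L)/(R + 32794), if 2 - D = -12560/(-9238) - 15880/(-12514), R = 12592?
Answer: 543640105659/1311704553038 ≈ 0.41445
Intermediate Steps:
L = 18811 (L = -670 + 19481 = 18811)
D = -18166654/28901083 (D = 2 - (-12560/(-9238) - 15880/(-12514)) = 2 - (-12560*(-1/9238) - 15880*(-1/12514)) = 2 - (6280/4619 + 7940/6257) = 2 - 1*75968820/28901083 = 2 - 75968820/28901083 = -18166654/28901083 ≈ -0.62858)
(D + L)/(R + 32794) = (-18166654/28901083 + 18811)/(12592 + 32794) = (543640105659/28901083)/45386 = (543640105659/28901083)*(1/45386) = 543640105659/1311704553038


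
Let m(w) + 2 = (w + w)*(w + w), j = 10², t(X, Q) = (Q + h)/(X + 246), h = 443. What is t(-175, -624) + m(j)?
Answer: 2839677/71 ≈ 39995.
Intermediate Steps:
t(X, Q) = (443 + Q)/(246 + X) (t(X, Q) = (Q + 443)/(X + 246) = (443 + Q)/(246 + X))
j = 100
m(w) = -2 + 4*w² (m(w) = -2 + (w + w)*(w + w) = -2 + (2*w)*(2*w) = -2 + 4*w²)
t(-175, -624) + m(j) = (443 - 624)/(246 - 175) + (-2 + 4*100²) = -181/71 + (-2 + 4*10000) = (1/71)*(-181) + (-2 + 40000) = -181/71 + 39998 = 2839677/71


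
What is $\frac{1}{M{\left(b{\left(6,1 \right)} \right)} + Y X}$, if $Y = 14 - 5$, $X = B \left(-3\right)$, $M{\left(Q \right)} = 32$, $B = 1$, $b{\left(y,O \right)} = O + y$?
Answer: $\frac{1}{5} \approx 0.2$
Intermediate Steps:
$X = -3$ ($X = 1 \left(-3\right) = -3$)
$Y = 9$ ($Y = 14 - 5 = 9$)
$\frac{1}{M{\left(b{\left(6,1 \right)} \right)} + Y X} = \frac{1}{32 + 9 \left(-3\right)} = \frac{1}{32 - 27} = \frac{1}{5}$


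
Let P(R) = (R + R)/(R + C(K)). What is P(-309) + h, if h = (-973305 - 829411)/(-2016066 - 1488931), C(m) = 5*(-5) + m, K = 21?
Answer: 2730338254/1097064061 ≈ 2.4888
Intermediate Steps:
C(m) = -25 + m
P(R) = 2*R/(-4 + R) (P(R) = (R + R)/(R + (-25 + 21)) = (2*R)/(R - 4) = (2*R)/(-4 + R) = 2*R/(-4 + R))
h = 1802716/3504997 (h = -1802716/(-3504997) = -1802716*(-1/3504997) = 1802716/3504997 ≈ 0.51433)
P(-309) + h = 2*(-309)/(-4 - 309) + 1802716/3504997 = 2*(-309)/(-313) + 1802716/3504997 = 2*(-309)*(-1/313) + 1802716/3504997 = 618/313 + 1802716/3504997 = 2730338254/1097064061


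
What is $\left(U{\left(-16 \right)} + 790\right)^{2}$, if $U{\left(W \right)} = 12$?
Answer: $643204$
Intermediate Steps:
$\left(U{\left(-16 \right)} + 790\right)^{2} = \left(12 + 790\right)^{2} = 802^{2} = 643204$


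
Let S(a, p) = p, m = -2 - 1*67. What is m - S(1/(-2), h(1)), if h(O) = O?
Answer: -70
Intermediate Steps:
m = -69 (m = -2 - 67 = -69)
m - S(1/(-2), h(1)) = -69 - 1*1 = -69 - 1 = -70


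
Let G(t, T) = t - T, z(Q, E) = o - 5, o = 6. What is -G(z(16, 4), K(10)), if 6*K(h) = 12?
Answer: 1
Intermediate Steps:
K(h) = 2 (K(h) = (⅙)*12 = 2)
z(Q, E) = 1 (z(Q, E) = 6 - 5 = 1)
-G(z(16, 4), K(10)) = -(1 - 1*2) = -(1 - 2) = -1*(-1) = 1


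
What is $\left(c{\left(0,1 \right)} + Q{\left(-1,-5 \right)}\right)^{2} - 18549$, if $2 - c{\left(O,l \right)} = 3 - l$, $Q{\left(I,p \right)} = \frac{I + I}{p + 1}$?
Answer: $- \frac{74195}{4} \approx -18549.0$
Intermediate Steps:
$Q{\left(I,p \right)} = \frac{2 I}{1 + p}$
$c{\left(O,l \right)} = -1 + l$ ($c{\left(O,l \right)} = 2 - \left(3 - l\right) = 2 + \left(-3 + l\right) = -1 + l$)
$\left(c{\left(0,1 \right)} + Q{\left(-1,-5 \right)}\right)^{2} - 18549 = \left(\left(-1 + 1\right) + 2 \left(-1\right) \frac{1}{1 - 5}\right)^{2} - 18549 = \left(0 + 2 \left(-1\right) \frac{1}{-4}\right)^{2} - 18549 = \left(0 + 2 \left(-1\right) \left(- \frac{1}{4}\right)\right)^{2} - 18549 = \left(0 + \frac{1}{2}\right)^{2} - 18549 = \left(\frac{1}{2}\right)^{2} - 18549 = \frac{1}{4} - 18549 = - \frac{74195}{4}$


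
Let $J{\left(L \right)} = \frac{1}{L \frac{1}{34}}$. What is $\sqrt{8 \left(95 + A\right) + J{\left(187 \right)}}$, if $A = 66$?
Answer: $\frac{\sqrt{155870}}{11} \approx 35.891$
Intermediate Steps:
$J{\left(L \right)} = \frac{34}{L}$ ($J{\left(L \right)} = \frac{1}{L \frac{1}{34}} = \frac{1}{\frac{1}{34} L} = \frac{34}{L}$)
$\sqrt{8 \left(95 + A\right) + J{\left(187 \right)}} = \sqrt{8 \left(95 + 66\right) + \frac{34}{187}} = \sqrt{8 \cdot 161 + 34 \cdot \frac{1}{187}} = \sqrt{1288 + \frac{2}{11}} = \sqrt{\frac{14170}{11}} = \frac{\sqrt{155870}}{11}$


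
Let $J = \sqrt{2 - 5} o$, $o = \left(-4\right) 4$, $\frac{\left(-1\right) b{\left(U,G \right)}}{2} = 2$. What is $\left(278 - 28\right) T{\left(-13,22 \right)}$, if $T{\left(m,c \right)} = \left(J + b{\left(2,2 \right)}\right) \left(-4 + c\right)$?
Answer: $-18000 - 72000 i \sqrt{3} \approx -18000.0 - 1.2471 \cdot 10^{5} i$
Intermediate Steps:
$b{\left(U,G \right)} = -4$ ($b{\left(U,G \right)} = \left(-2\right) 2 = -4$)
$o = -16$
$J = - 16 i \sqrt{3}$ ($J = \sqrt{2 - 5} \left(-16\right) = \sqrt{-3} \left(-16\right) = i \sqrt{3} \left(-16\right) = - 16 i \sqrt{3} \approx - 27.713 i$)
$T{\left(m,c \right)} = \left(-4 + c\right) \left(-4 - 16 i \sqrt{3}\right)$ ($T{\left(m,c \right)} = \left(- 16 i \sqrt{3} - 4\right) \left(-4 + c\right) = \left(-4 - 16 i \sqrt{3}\right) \left(-4 + c\right) = \left(-4 + c\right) \left(-4 - 16 i \sqrt{3}\right)$)
$\left(278 - 28\right) T{\left(-13,22 \right)} = \left(278 - 28\right) \left(16 - 88 + 64 i \sqrt{3} - 16 i 22 \sqrt{3}\right) = 250 \left(16 - 88 + 64 i \sqrt{3} - 352 i \sqrt{3}\right) = 250 \left(-72 - 288 i \sqrt{3}\right) = -18000 - 72000 i \sqrt{3}$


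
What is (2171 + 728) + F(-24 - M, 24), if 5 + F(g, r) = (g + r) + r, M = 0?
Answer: 2918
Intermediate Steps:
F(g, r) = -5 + g + 2*r (F(g, r) = -5 + ((g + r) + r) = -5 + (g + 2*r) = -5 + g + 2*r)
(2171 + 728) + F(-24 - M, 24) = (2171 + 728) + (-5 + (-24 - 1*0) + 2*24) = 2899 + (-5 + (-24 + 0) + 48) = 2899 + (-5 - 24 + 48) = 2899 + 19 = 2918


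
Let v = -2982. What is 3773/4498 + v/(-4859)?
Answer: 31746043/21855782 ≈ 1.4525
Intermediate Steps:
3773/4498 + v/(-4859) = 3773/4498 - 2982/(-4859) = 3773*(1/4498) - 2982*(-1/4859) = 3773/4498 + 2982/4859 = 31746043/21855782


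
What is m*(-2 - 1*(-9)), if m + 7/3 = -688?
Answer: -14497/3 ≈ -4832.3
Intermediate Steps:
m = -2071/3 (m = -7/3 - 688 = -2071/3 ≈ -690.33)
m*(-2 - 1*(-9)) = -2071*(-2 - 1*(-9))/3 = -2071*(-2 + 9)/3 = -2071/3*7 = -14497/3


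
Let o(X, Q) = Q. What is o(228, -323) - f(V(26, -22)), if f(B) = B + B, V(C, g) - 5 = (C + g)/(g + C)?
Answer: -335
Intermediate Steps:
V(C, g) = 6 (V(C, g) = 5 + (C + g)/(g + C) = 5 + (C + g)/(C + g) = 5 + 1 = 6)
f(B) = 2*B
o(228, -323) - f(V(26, -22)) = -323 - 2*6 = -323 - 1*12 = -323 - 12 = -335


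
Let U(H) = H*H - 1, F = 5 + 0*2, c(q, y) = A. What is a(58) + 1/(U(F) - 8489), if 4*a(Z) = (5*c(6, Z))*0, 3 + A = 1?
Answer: -1/8465 ≈ -0.00011813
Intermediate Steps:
A = -2 (A = -3 + 1 = -2)
c(q, y) = -2
F = 5 (F = 5 + 0 = 5)
U(H) = -1 + H² (U(H) = H² - 1 = -1 + H²)
a(Z) = 0 (a(Z) = ((5*(-2))*0)/4 = (-10*0)/4 = (¼)*0 = 0)
a(58) + 1/(U(F) - 8489) = 0 + 1/((-1 + 5²) - 8489) = 0 + 1/((-1 + 25) - 8489) = 0 + 1/(24 - 8489) = 0 + 1/(-8465) = 0 - 1/8465 = -1/8465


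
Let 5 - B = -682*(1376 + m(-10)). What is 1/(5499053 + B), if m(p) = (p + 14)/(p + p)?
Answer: 5/32186768 ≈ 1.5534e-7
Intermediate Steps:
m(p) = (14 + p)/(2*p) (m(p) = (14 + p)/((2*p)) = (14 + p)*(1/(2*p)) = (14 + p)/(2*p))
B = 4691503/5 (B = 5 - (-682)*(1376 + (½)*(14 - 10)/(-10)) = 5 - (-682)*(1376 + (½)*(-⅒)*4) = 5 - (-682)*(1376 - ⅕) = 5 - (-682)*6879/5 = 5 - 1*(-4691478/5) = 5 + 4691478/5 = 4691503/5 ≈ 9.3830e+5)
1/(5499053 + B) = 1/(5499053 + 4691503/5) = 1/(32186768/5) = 5/32186768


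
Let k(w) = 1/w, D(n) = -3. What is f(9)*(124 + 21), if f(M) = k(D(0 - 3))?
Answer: -145/3 ≈ -48.333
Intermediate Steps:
f(M) = -1/3 (f(M) = 1/(-3) = -1/3)
f(9)*(124 + 21) = -(124 + 21)/3 = -1/3*145 = -145/3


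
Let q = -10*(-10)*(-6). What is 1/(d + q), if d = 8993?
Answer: 1/8393 ≈ 0.00011915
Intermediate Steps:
q = -600 (q = 100*(-6) = -600)
1/(d + q) = 1/(8993 - 600) = 1/8393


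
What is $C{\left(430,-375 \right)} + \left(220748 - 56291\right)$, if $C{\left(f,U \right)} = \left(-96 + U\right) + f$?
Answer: $164416$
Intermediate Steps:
$C{\left(f,U \right)} = -96 + U + f$
$C{\left(430,-375 \right)} + \left(220748 - 56291\right) = \left(-96 - 375 + 430\right) + \left(220748 - 56291\right) = -41 + \left(220748 - 56291\right) = -41 + 164457 = 164416$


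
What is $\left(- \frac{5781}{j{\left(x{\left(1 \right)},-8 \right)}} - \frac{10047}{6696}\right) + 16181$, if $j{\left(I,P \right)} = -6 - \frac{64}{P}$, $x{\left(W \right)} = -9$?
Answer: $\frac{29661047}{2232} \approx 13289.0$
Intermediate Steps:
$j{\left(I,P \right)} = -6 - \frac{64}{P}$
$\left(- \frac{5781}{j{\left(x{\left(1 \right)},-8 \right)}} - \frac{10047}{6696}\right) + 16181 = \left(- \frac{5781}{-6 - \frac{64}{-8}} - \frac{10047}{6696}\right) + 16181 = \left(- \frac{5781}{-6 - -8} - \frac{3349}{2232}\right) + 16181 = \left(- \frac{5781}{-6 + 8} - \frac{3349}{2232}\right) + 16181 = \left(- \frac{5781}{2} - \frac{3349}{2232}\right) + 16181 = - \frac{6454945}{2232} + 16181 = \frac{29661047}{2232}$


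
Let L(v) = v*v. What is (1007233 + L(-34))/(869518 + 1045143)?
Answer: 1008389/1914661 ≈ 0.52667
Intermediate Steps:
L(v) = v²
(1007233 + L(-34))/(869518 + 1045143) = (1007233 + (-34)²)/(869518 + 1045143) = (1007233 + 1156)/1914661 = 1008389*(1/1914661) = 1008389/1914661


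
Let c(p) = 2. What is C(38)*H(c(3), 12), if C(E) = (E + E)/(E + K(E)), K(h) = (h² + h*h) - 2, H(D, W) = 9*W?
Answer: 2052/731 ≈ 2.8071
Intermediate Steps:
K(h) = -2 + 2*h² (K(h) = (h² + h²) - 2 = 2*h² - 2 = -2 + 2*h²)
C(E) = 2*E/(-2 + E + 2*E²) (C(E) = (E + E)/(E + (-2 + 2*E²)) = (2*E)/(-2 + E + 2*E²) = 2*E/(-2 + E + 2*E²))
C(38)*H(c(3), 12) = (2*38/(-2 + 38 + 2*38²))*(9*12) = (2*38/(-2 + 38 + 2*1444))*108 = (2*38/(-2 + 38 + 2888))*108 = (2*38/2924)*108 = (2*38*(1/2924))*108 = (19/731)*108 = 2052/731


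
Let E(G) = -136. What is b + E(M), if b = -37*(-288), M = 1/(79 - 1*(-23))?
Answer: 10520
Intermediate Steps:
M = 1/102 (M = 1/(79 + 23) = 1/102 ≈ 0.0098039)
b = 10656
b + E(M) = 10656 - 136 = 10520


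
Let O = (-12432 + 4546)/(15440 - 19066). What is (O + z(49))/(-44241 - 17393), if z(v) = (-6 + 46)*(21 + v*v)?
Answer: -175647383/111742442 ≈ -1.5719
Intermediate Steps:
O = 3943/1813 (O = -7886/(-3626) = -7886*(-1/3626) = 3943/1813 ≈ 2.1748)
z(v) = 840 + 40*v² (z(v) = 40*(21 + v²) = 840 + 40*v²)
(O + z(49))/(-44241 - 17393) = (3943/1813 + (840 + 40*49²))/(-44241 - 17393) = (3943/1813 + (840 + 40*2401))/(-61634) = (3943/1813 + (840 + 96040))*(-1/61634) = (3943/1813 + 96880)*(-1/61634) = (175647383/1813)*(-1/61634) = -175647383/111742442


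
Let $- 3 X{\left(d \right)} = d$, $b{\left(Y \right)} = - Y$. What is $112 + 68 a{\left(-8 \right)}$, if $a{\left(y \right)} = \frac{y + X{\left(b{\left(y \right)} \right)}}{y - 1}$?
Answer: $\frac{5200}{27} \approx 192.59$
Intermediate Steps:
$X{\left(d \right)} = - \frac{d}{3}$
$a{\left(y \right)} = \frac{4 y}{3 \left(-1 + y\right)}$ ($a{\left(y \right)} = \frac{y - \frac{\left(-1\right) y}{3}}{y - 1} = \frac{y + \frac{y}{3}}{-1 + y} = \frac{\frac{4}{3} y}{-1 + y} = \frac{4 y}{3 \left(-1 + y\right)}$)
$112 + 68 a{\left(-8 \right)} = 112 + 68 \cdot \frac{4}{3} \left(-8\right) \frac{1}{-1 - 8} = 112 + 68 \cdot \frac{4}{3} \left(-8\right) \frac{1}{-9} = 112 + 68 \cdot \frac{4}{3} \left(-8\right) \left(- \frac{1}{9}\right) = 112 + 68 \cdot \frac{32}{27} = 112 + \frac{2176}{27} = \frac{5200}{27}$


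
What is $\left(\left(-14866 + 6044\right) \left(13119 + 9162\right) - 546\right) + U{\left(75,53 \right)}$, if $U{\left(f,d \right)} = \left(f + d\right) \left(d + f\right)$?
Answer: $-196547144$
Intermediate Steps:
$U{\left(f,d \right)} = \left(d + f\right)^{2}$ ($U{\left(f,d \right)} = \left(d + f\right) \left(d + f\right) = \left(d + f\right)^{2}$)
$\left(\left(-14866 + 6044\right) \left(13119 + 9162\right) - 546\right) + U{\left(75,53 \right)} = \left(\left(-14866 + 6044\right) \left(13119 + 9162\right) - 546\right) + \left(53 + 75\right)^{2} = \left(\left(-8822\right) 22281 - 546\right) + 128^{2} = \left(-196562982 - 546\right) + 16384 = -196563528 + 16384 = -196547144$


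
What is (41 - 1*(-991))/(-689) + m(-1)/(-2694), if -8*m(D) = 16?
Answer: -1389415/928083 ≈ -1.4971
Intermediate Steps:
m(D) = -2 (m(D) = -1/8*16 = -2)
(41 - 1*(-991))/(-689) + m(-1)/(-2694) = (41 - 1*(-991))/(-689) - 2/(-2694) = (41 + 991)*(-1/689) - 2*(-1/2694) = 1032*(-1/689) + 1/1347 = -1032/689 + 1/1347 = -1389415/928083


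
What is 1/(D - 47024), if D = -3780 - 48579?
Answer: -1/99383 ≈ -1.0062e-5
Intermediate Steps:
D = -52359
1/(D - 47024) = 1/(-52359 - 47024) = 1/(-99383) = -1/99383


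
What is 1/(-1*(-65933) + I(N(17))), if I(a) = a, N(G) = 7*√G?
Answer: 9419/621022808 - √17/621022808 ≈ 1.5160e-5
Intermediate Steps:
1/(-1*(-65933) + I(N(17))) = 1/(-1*(-65933) + 7*√17) = 1/(65933 + 7*√17)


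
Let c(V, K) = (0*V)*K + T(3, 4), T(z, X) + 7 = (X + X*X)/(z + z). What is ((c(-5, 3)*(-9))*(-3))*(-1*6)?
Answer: 594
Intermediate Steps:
T(z, X) = -7 + (X + X**2)/(2*z) (T(z, X) = -7 + (X + X*X)/(z + z) = -7 + (X + X**2)/((2*z)) = -7 + (X + X**2)*(1/(2*z)) = -7 + (X + X**2)/(2*z))
c(V, K) = -11/3 (c(V, K) = (0*V)*K + (1/2)*(4 + 4**2 - 14*3)/3 = 0*K + (1/2)*(1/3)*(4 + 16 - 42) = 0 + (1/2)*(1/3)*(-22) = 0 - 11/3 = -11/3)
((c(-5, 3)*(-9))*(-3))*(-1*6) = (-11/3*(-9)*(-3))*(-1*6) = (33*(-3))*(-6) = -99*(-6) = 594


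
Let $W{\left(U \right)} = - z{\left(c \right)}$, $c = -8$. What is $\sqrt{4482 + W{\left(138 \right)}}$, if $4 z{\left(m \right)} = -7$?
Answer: $\frac{\sqrt{17935}}{2} \approx 66.961$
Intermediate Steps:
$z{\left(m \right)} = - \frac{7}{4}$ ($z{\left(m \right)} = \frac{1}{4} \left(-7\right) = - \frac{7}{4}$)
$W{\left(U \right)} = \frac{7}{4}$ ($W{\left(U \right)} = \left(-1\right) \left(- \frac{7}{4}\right) = \frac{7}{4}$)
$\sqrt{4482 + W{\left(138 \right)}} = \sqrt{4482 + \frac{7}{4}} = \sqrt{\frac{17935}{4}} = \frac{\sqrt{17935}}{2}$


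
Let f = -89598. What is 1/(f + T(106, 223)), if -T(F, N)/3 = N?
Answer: -1/90267 ≈ -1.1078e-5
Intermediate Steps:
T(F, N) = -3*N
1/(f + T(106, 223)) = 1/(-89598 - 3*223) = 1/(-89598 - 669) = 1/(-90267) = -1/90267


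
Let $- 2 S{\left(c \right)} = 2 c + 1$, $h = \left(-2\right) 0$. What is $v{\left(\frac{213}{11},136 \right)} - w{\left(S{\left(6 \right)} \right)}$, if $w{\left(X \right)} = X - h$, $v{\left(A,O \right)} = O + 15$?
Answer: $\frac{315}{2} \approx 157.5$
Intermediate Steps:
$h = 0$
$v{\left(A,O \right)} = 15 + O$
$S{\left(c \right)} = - \frac{1}{2} - c$ ($S{\left(c \right)} = - \frac{2 c + 1}{2} = - \frac{1 + 2 c}{2} = - \frac{1}{2} - c$)
$w{\left(X \right)} = X$ ($w{\left(X \right)} = X - 0 = X + 0 = X$)
$v{\left(\frac{213}{11},136 \right)} - w{\left(S{\left(6 \right)} \right)} = \left(15 + 136\right) - \left(- \frac{1}{2} - 6\right) = 151 - \left(- \frac{1}{2} - 6\right) = 151 - - \frac{13}{2} = 151 + \frac{13}{2} = \frac{315}{2}$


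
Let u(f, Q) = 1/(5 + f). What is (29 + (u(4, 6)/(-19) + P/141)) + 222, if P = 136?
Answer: 2024992/8037 ≈ 251.96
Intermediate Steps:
(29 + (u(4, 6)/(-19) + P/141)) + 222 = (29 + (1/((5 + 4)*(-19)) + 136/141)) + 222 = (29 + (-1/19/9 + 136*(1/141))) + 222 = (29 + ((⅑)*(-1/19) + 136/141)) + 222 = (29 + (-1/171 + 136/141)) + 222 = (29 + 7705/8037) + 222 = 240778/8037 + 222 = 2024992/8037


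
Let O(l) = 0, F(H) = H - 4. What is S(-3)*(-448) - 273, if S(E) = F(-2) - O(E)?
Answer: 2415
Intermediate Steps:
F(H) = -4 + H
S(E) = -6 (S(E) = (-4 - 2) - 1*0 = -6 + 0 = -6)
S(-3)*(-448) - 273 = -6*(-448) - 273 = 2688 - 273 = 2415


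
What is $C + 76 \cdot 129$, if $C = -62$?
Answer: $9742$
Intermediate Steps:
$C + 76 \cdot 129 = -62 + 76 \cdot 129 = -62 + 9804 = 9742$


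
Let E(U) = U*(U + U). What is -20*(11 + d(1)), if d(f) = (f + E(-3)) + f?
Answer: -620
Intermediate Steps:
E(U) = 2*U**2 (E(U) = U*(2*U) = 2*U**2)
d(f) = 18 + 2*f (d(f) = (f + 2*(-3)**2) + f = (f + 2*9) + f = (f + 18) + f = (18 + f) + f = 18 + 2*f)
-20*(11 + d(1)) = -20*(11 + (18 + 2*1)) = -20*(11 + (18 + 2)) = -20*(11 + 20) = -20*31 = -620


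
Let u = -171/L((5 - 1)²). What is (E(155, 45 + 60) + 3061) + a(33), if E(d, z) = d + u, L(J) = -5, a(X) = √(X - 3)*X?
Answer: 16251/5 + 33*√30 ≈ 3430.9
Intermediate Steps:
a(X) = X*√(-3 + X) (a(X) = √(-3 + X)*X = X*√(-3 + X))
u = 171/5 (u = -171/(-5) = -171*(-⅕) = 171/5 ≈ 34.200)
E(d, z) = 171/5 + d (E(d, z) = d + 171/5 = 171/5 + d)
(E(155, 45 + 60) + 3061) + a(33) = ((171/5 + 155) + 3061) + 33*√(-3 + 33) = (946/5 + 3061) + 33*√30 = 16251/5 + 33*√30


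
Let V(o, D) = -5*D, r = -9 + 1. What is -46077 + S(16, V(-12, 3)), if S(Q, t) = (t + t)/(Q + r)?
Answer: -184323/4 ≈ -46081.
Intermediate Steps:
r = -8
S(Q, t) = 2*t/(-8 + Q) (S(Q, t) = (t + t)/(Q - 8) = (2*t)/(-8 + Q) = 2*t/(-8 + Q))
-46077 + S(16, V(-12, 3)) = -46077 + 2*(-5*3)/(-8 + 16) = -46077 + 2*(-15)/8 = -46077 + 2*(-15)*(⅛) = -46077 - 15/4 = -184323/4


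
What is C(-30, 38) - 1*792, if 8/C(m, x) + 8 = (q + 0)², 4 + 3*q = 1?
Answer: -5552/7 ≈ -793.14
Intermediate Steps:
q = -1 (q = -4/3 + (⅓)*1 = -4/3 + ⅓ = -1)
C(m, x) = -8/7 (C(m, x) = 8/(-8 + (-1 + 0)²) = 8/(-8 + (-1)²) = 8/(-8 + 1) = 8/(-7) = 8*(-⅐) = -8/7)
C(-30, 38) - 1*792 = -8/7 - 1*792 = -8/7 - 792 = -5552/7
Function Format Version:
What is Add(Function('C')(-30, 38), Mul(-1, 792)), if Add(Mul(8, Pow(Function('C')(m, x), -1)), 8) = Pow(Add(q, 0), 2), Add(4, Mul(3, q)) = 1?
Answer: Rational(-5552, 7) ≈ -793.14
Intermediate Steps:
q = -1 (q = Add(Rational(-4, 3), Mul(Rational(1, 3), 1)) = Add(Rational(-4, 3), Rational(1, 3)) = -1)
Function('C')(m, x) = Rational(-8, 7) (Function('C')(m, x) = Mul(8, Pow(Add(-8, Pow(Add(-1, 0), 2)), -1)) = Mul(8, Pow(Add(-8, Pow(-1, 2)), -1)) = Mul(8, Pow(Add(-8, 1), -1)) = Mul(8, Pow(-7, -1)) = Mul(8, Rational(-1, 7)) = Rational(-8, 7))
Add(Function('C')(-30, 38), Mul(-1, 792)) = Add(Rational(-8, 7), Mul(-1, 792)) = Add(Rational(-8, 7), -792) = Rational(-5552, 7)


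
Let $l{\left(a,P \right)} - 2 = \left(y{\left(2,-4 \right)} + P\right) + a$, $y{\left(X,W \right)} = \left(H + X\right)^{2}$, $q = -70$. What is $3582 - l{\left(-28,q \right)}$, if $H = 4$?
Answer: $3642$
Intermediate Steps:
$y{\left(X,W \right)} = \left(4 + X\right)^{2}$
$l{\left(a,P \right)} = 38 + P + a$ ($l{\left(a,P \right)} = 2 + \left(\left(\left(4 + 2\right)^{2} + P\right) + a\right) = 2 + \left(\left(6^{2} + P\right) + a\right) = 2 + \left(\left(36 + P\right) + a\right) = 2 + \left(36 + P + a\right) = 38 + P + a$)
$3582 - l{\left(-28,q \right)} = 3582 - \left(38 - 70 - 28\right) = 3582 - -60 = 3582 + 60 = 3642$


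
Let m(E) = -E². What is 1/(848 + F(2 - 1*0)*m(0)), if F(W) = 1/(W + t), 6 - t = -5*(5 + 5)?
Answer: 1/848 ≈ 0.0011792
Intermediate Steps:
t = 56 (t = 6 - (-5)*(5 + 5) = 6 - (-5)*10 = 6 - 1*(-50) = 6 + 50 = 56)
F(W) = 1/(56 + W) (F(W) = 1/(W + 56) = 1/(56 + W))
1/(848 + F(2 - 1*0)*m(0)) = 1/(848 + (-1*0²)/(56 + (2 - 1*0))) = 1/(848 + (-1*0)/(56 + (2 + 0))) = 1/(848 + 0/(56 + 2)) = 1/(848 + 0/58) = 1/(848 + (1/58)*0) = 1/(848 + 0) = 1/848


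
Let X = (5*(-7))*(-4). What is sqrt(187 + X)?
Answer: sqrt(327) ≈ 18.083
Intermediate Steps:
X = 140 (X = -35*(-4) = 140)
sqrt(187 + X) = sqrt(187 + 140) = sqrt(327)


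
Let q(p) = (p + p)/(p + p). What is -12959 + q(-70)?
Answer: -12958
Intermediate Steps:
q(p) = 1 (q(p) = (2*p)/((2*p)) = (2*p)*(1/(2*p)) = 1)
-12959 + q(-70) = -12959 + 1 = -12958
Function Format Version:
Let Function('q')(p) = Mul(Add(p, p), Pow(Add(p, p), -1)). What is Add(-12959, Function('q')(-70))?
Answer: -12958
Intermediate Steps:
Function('q')(p) = 1 (Function('q')(p) = Mul(Mul(2, p), Pow(Mul(2, p), -1)) = Mul(Mul(2, p), Mul(Rational(1, 2), Pow(p, -1))) = 1)
Add(-12959, Function('q')(-70)) = Add(-12959, 1) = -12958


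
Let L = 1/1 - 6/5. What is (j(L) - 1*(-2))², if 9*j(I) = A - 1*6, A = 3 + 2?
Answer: 289/81 ≈ 3.5679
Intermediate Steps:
A = 5
L = -⅕ (L = 1*1 - 6*⅕ = 1 - 6/5 = -⅕ ≈ -0.20000)
j(I) = -⅑ (j(I) = (5 - 1*6)/9 = (5 - 6)/9 = (⅑)*(-1) = -⅑)
(j(L) - 1*(-2))² = (-⅑ - 1*(-2))² = (-⅑ + 2)² = (17/9)² = 289/81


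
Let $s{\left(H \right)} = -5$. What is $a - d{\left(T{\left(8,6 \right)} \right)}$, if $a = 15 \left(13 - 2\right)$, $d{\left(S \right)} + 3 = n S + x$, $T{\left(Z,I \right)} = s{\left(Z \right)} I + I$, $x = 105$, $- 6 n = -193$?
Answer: $835$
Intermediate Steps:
$n = \frac{193}{6}$ ($n = \left(- \frac{1}{6}\right) \left(-193\right) = \frac{193}{6} \approx 32.167$)
$T{\left(Z,I \right)} = - 4 I$ ($T{\left(Z,I \right)} = - 5 I + I = - 4 I$)
$d{\left(S \right)} = 102 + \frac{193 S}{6}$ ($d{\left(S \right)} = -3 + \left(\frac{193 S}{6} + 105\right) = -3 + \left(105 + \frac{193 S}{6}\right) = 102 + \frac{193 S}{6}$)
$a = 165$ ($a = 15 \cdot 11 = 165$)
$a - d{\left(T{\left(8,6 \right)} \right)} = 165 - \left(102 + \frac{193 \left(\left(-4\right) 6\right)}{6}\right) = 165 - \left(102 + \frac{193}{6} \left(-24\right)\right) = 165 - \left(102 - 772\right) = 165 - -670 = 165 + 670 = 835$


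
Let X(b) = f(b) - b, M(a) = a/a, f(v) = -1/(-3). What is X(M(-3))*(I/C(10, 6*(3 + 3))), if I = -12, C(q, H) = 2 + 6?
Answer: 1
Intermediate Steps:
C(q, H) = 8
f(v) = ⅓ (f(v) = -1*(-⅓) = ⅓)
M(a) = 1
X(b) = ⅓ - b
X(M(-3))*(I/C(10, 6*(3 + 3))) = (⅓ - 1*1)*(-12/8) = (⅓ - 1)*(-12*⅛) = -⅔*(-3/2) = 1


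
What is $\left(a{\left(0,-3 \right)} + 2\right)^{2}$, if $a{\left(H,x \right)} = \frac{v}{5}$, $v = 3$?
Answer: $\frac{169}{25} \approx 6.76$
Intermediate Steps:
$a{\left(H,x \right)} = \frac{3}{5}$
$\left(a{\left(0,-3 \right)} + 2\right)^{2} = \left(\frac{3}{5} + 2\right)^{2} = \left(\frac{13}{5}\right)^{2} = \frac{169}{25}$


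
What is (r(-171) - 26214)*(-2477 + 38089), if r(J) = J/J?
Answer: -933497356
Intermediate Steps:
r(J) = 1
(r(-171) - 26214)*(-2477 + 38089) = (1 - 26214)*(-2477 + 38089) = -26213*35612 = -933497356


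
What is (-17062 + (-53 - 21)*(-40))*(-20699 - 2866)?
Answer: 332313630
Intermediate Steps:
(-17062 + (-53 - 21)*(-40))*(-20699 - 2866) = (-17062 - 74*(-40))*(-23565) = (-17062 + 2960)*(-23565) = -14102*(-23565) = 332313630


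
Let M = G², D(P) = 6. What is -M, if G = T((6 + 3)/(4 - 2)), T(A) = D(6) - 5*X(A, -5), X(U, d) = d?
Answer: -961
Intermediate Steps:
T(A) = 31 (T(A) = 6 - 5*(-5) = 6 + 25 = 31)
G = 31
M = 961 (M = 31² = 961)
-M = -1*961 = -961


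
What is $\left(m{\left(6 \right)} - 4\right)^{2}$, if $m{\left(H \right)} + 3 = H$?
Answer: $1$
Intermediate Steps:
$m{\left(H \right)} = -3 + H$
$\left(m{\left(6 \right)} - 4\right)^{2} = \left(\left(-3 + 6\right) - 4\right)^{2} = \left(3 + \left(-24 + 20\right)\right)^{2} = \left(3 - 4\right)^{2} = \left(-1\right)^{2} = 1$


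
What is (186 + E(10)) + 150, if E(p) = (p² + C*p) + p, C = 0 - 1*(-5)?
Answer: 496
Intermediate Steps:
C = 5 (C = 0 + 5 = 5)
E(p) = p² + 6*p (E(p) = (p² + 5*p) + p = p² + 6*p)
(186 + E(10)) + 150 = (186 + 10*(6 + 10)) + 150 = (186 + 10*16) + 150 = (186 + 160) + 150 = 346 + 150 = 496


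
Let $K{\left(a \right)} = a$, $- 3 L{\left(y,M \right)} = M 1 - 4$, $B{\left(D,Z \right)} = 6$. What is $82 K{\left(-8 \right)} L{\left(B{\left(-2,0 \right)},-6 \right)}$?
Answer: $- \frac{6560}{3} \approx -2186.7$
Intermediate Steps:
$L{\left(y,M \right)} = \frac{4}{3} - \frac{M}{3}$ ($L{\left(y,M \right)} = - \frac{M 1 - 4}{3} = - \frac{M - 4}{3} = - \frac{-4 + M}{3} = \frac{4}{3} - \frac{M}{3}$)
$82 K{\left(-8 \right)} L{\left(B{\left(-2,0 \right)},-6 \right)} = 82 \left(-8\right) \left(\frac{4}{3} - -2\right) = - 656 \left(\frac{4}{3} + 2\right) = \left(-656\right) \frac{10}{3} = - \frac{6560}{3}$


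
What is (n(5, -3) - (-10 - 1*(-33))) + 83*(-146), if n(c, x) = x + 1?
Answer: -12143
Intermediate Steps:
n(c, x) = 1 + x
(n(5, -3) - (-10 - 1*(-33))) + 83*(-146) = ((1 - 3) - (-10 - 1*(-33))) + 83*(-146) = (-2 - (-10 + 33)) - 12118 = (-2 - 1*23) - 12118 = (-2 - 23) - 12118 = -25 - 12118 = -12143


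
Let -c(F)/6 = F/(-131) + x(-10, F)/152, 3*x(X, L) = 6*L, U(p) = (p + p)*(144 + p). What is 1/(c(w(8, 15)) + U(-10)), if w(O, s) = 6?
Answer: -2489/6671015 ≈ -0.00037311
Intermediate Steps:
U(p) = 2*p*(144 + p) (U(p) = (2*p)*(144 + p) = 2*p*(144 + p))
x(X, L) = 2*L (x(X, L) = (6*L)/3 = 2*L)
c(F) = -165*F/4978 (c(F) = -6*(F/(-131) + (2*F)/152) = -6*(F*(-1/131) + (2*F)*(1/152)) = -6*(-F/131 + F/76) = -165*F/4978)
1/(c(w(8, 15)) + U(-10)) = 1/(-165/4978*6 + 2*(-10)*(144 - 10)) = 1/(-495/2489 + 2*(-10)*134) = 1/(-495/2489 - 2680) = 1/(-6671015/2489) = -2489/6671015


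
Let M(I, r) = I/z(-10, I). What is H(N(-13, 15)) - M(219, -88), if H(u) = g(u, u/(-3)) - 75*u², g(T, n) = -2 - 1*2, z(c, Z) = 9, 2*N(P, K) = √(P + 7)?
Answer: 505/6 ≈ 84.167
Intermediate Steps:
N(P, K) = √(7 + P)/2 (N(P, K) = √(P + 7)/2 = √(7 + P)/2)
g(T, n) = -4 (g(T, n) = -2 - 2 = -4)
M(I, r) = I/9
H(u) = -4 - 75*u²
H(N(-13, 15)) - M(219, -88) = (-4 - 75*(√(7 - 13)/2)²) - 219/9 = (-4 - 75*(√(-6)/2)²) - 1*73/3 = (-4 - 75*((I*√6)/2)²) - 73/3 = (-4 - 75*(I*√6/2)²) - 73/3 = (-4 - 75*(-3/2)) - 73/3 = (-4 + 225/2) - 73/3 = 217/2 - 73/3 = 505/6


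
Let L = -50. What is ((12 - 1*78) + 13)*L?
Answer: 2650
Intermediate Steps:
((12 - 1*78) + 13)*L = ((12 - 1*78) + 13)*(-50) = ((12 - 78) + 13)*(-50) = (-66 + 13)*(-50) = -53*(-50) = 2650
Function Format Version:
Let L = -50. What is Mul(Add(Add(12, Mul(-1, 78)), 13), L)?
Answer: 2650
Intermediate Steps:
Mul(Add(Add(12, Mul(-1, 78)), 13), L) = Mul(Add(Add(12, Mul(-1, 78)), 13), -50) = Mul(Add(Add(12, -78), 13), -50) = Mul(Add(-66, 13), -50) = Mul(-53, -50) = 2650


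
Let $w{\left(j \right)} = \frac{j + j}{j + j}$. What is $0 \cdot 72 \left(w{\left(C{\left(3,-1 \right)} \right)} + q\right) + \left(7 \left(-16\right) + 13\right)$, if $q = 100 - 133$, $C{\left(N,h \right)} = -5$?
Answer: $-99$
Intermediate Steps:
$w{\left(j \right)} = 1$ ($w{\left(j \right)} = \frac{2 j}{2 j} = 2 j \frac{1}{2 j} = 1$)
$q = -33$ ($q = 100 - 133 = -33$)
$0 \cdot 72 \left(w{\left(C{\left(3,-1 \right)} \right)} + q\right) + \left(7 \left(-16\right) + 13\right) = 0 \cdot 72 \left(1 - 33\right) + \left(7 \left(-16\right) + 13\right) = 0 \left(-32\right) + \left(-112 + 13\right) = 0 - 99 = -99$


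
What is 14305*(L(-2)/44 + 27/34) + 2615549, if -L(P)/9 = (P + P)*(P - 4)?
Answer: 956199931/374 ≈ 2.5567e+6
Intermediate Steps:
L(P) = -18*P*(-4 + P) (L(P) = -9*(P + P)*(P - 4) = -9*2*P*(-4 + P) = -18*P*(-4 + P))
14305*(L(-2)/44 + 27/34) + 2615549 = 14305*((18*(-2)*(4 - 1*(-2)))/44 + 27/34) + 2615549 = 14305*((18*(-2)*(4 + 2))*(1/44) + 27*(1/34)) + 2615549 = 14305*((18*(-2)*6)*(1/44) + 27/34) + 2615549 = 14305*(-216*1/44 + 27/34) + 2615549 = 14305*(-54/11 + 27/34) + 2615549 = 14305*(-1539/374) + 2615549 = -22015395/374 + 2615549 = 956199931/374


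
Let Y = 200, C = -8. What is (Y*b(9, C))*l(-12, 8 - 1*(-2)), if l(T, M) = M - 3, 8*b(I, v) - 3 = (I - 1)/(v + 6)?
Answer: -175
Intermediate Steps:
b(I, v) = 3/8 + (-1 + I)/(8*(6 + v)) (b(I, v) = 3/8 + ((I - 1)/(v + 6))/8 = 3/8 + ((-1 + I)/(6 + v))/8 = 3/8 + (-1 + I)/(8*(6 + v)))
l(T, M) = -3 + M
(Y*b(9, C))*l(-12, 8 - 1*(-2)) = (200*((17 + 9 + 3*(-8))/(8*(6 - 8))))*(-3 + (8 - 1*(-2))) = (200*((1/8)*(17 + 9 - 24)/(-2)))*(-3 + (8 + 2)) = (200*((1/8)*(-1/2)*2))*(-3 + 10) = (200*(-1/8))*7 = -25*7 = -175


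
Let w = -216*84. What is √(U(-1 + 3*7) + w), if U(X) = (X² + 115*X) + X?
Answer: 8*I*√241 ≈ 124.19*I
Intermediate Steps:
U(X) = X² + 116*X
w = -18144
√(U(-1 + 3*7) + w) = √((-1 + 3*7)*(116 + (-1 + 3*7)) - 18144) = √((-1 + 21)*(116 + (-1 + 21)) - 18144) = √(20*(116 + 20) - 18144) = √(20*136 - 18144) = √(2720 - 18144) = √(-15424) = 8*I*√241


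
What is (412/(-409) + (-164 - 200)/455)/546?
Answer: -88/26585 ≈ -0.0033101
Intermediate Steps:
(412/(-409) + (-164 - 200)/455)/546 = (412*(-1/409) - 364*1/455)*(1/546) = (-412/409 - 4/5)*(1/546) = -3696/2045*1/546 = -88/26585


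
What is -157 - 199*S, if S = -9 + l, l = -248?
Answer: 50986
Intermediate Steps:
S = -257 (S = -9 - 248 = -257)
-157 - 199*S = -157 - 199*(-257) = -157 + 51143 = 50986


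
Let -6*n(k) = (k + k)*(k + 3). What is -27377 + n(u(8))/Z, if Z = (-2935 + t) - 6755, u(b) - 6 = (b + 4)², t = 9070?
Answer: -1696609/62 ≈ -27365.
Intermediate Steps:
u(b) = 6 + (4 + b)² (u(b) = 6 + (b + 4)² = 6 + (4 + b)²)
n(k) = -k*(3 + k)/3 (n(k) = -(k + k)*(k + 3)/6 = -2*k*(3 + k)/6 = -k*(3 + k)/3)
Z = -620 (Z = (-2935 + 9070) - 6755 = 6135 - 6755 = -620)
-27377 + n(u(8))/Z = -27377 - (6 + (4 + 8)²)*(3 + (6 + (4 + 8)²))/3/(-620) = -27377 - (6 + 12²)*(3 + (6 + 12²))/3*(-1/620) = -27377 - (6 + 144)*(3 + (6 + 144))/3*(-1/620) = -27377 - ⅓*150*(3 + 150)*(-1/620) = -27377 - ⅓*150*153*(-1/620) = -27377 - 7650*(-1/620) = -27377 + 765/62 = -1696609/62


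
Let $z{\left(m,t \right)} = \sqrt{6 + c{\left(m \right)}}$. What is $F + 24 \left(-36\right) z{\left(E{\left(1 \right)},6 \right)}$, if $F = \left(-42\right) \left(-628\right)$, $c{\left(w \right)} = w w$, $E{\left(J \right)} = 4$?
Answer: $26376 - 864 \sqrt{22} \approx 22323.0$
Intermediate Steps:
$c{\left(w \right)} = w^{2}$
$F = 26376$
$z{\left(m,t \right)} = \sqrt{6 + m^{2}}$
$F + 24 \left(-36\right) z{\left(E{\left(1 \right)},6 \right)} = 26376 + 24 \left(-36\right) \sqrt{6 + 4^{2}} = 26376 - 864 \sqrt{6 + 16} = 26376 - 864 \sqrt{22}$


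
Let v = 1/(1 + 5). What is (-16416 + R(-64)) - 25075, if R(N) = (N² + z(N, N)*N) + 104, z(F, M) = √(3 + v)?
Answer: -37291 - 32*√114/3 ≈ -37405.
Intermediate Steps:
v = ⅙ (v = 1/6 = ⅙ ≈ 0.16667)
z(F, M) = √114/6 (z(F, M) = √(3 + ⅙) = √(19/6) = √114/6)
R(N) = 104 + N² + N*√114/6 (R(N) = (N² + (√114/6)*N) + 104 = (N² + N*√114/6) + 104 = 104 + N² + N*√114/6)
(-16416 + R(-64)) - 25075 = (-16416 + (104 + (-64)² + (⅙)*(-64)*√114)) - 25075 = (-16416 + (104 + 4096 - 32*√114/3)) - 25075 = (-16416 + (4200 - 32*√114/3)) - 25075 = (-12216 - 32*√114/3) - 25075 = -37291 - 32*√114/3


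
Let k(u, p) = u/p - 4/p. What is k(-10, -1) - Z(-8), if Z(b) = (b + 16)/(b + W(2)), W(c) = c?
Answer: 46/3 ≈ 15.333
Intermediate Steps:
k(u, p) = -4/p + u/p
Z(b) = (16 + b)/(2 + b) (Z(b) = (b + 16)/(b + 2) = (16 + b)/(2 + b))
k(-10, -1) - Z(-8) = (-4 - 10)/(-1) - (16 - 8)/(2 - 8) = -1*(-14) - 8/(-6) = 14 - (-1)*8/6 = 14 - 1*(-4/3) = 14 + 4/3 = 46/3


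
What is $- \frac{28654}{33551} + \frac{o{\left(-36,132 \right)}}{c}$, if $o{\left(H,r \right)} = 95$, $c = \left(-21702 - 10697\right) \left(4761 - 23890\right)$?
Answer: $- \frac{17758613348689}{20793583562521} \approx -0.85404$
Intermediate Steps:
$c = 619760471$ ($c = \left(-32399\right) \left(-19129\right) = 619760471$)
$- \frac{28654}{33551} + \frac{o{\left(-36,132 \right)}}{c} = - \frac{28654}{33551} + \frac{95}{619760471} = - \frac{17758613348689}{20793583562521}$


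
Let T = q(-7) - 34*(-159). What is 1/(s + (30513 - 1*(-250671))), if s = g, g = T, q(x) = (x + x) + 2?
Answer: 1/286578 ≈ 3.4895e-6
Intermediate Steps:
q(x) = 2 + 2*x (q(x) = 2*x + 2 = 2 + 2*x)
T = 5394 (T = (2 + 2*(-7)) - 34*(-159) = (2 - 14) + 5406 = -12 + 5406 = 5394)
g = 5394
s = 5394
1/(s + (30513 - 1*(-250671))) = 1/(5394 + (30513 - 1*(-250671))) = 1/(5394 + (30513 + 250671)) = 1/(5394 + 281184) = 1/286578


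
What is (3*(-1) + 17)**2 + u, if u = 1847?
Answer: 2043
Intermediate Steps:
(3*(-1) + 17)**2 + u = (3*(-1) + 17)**2 + 1847 = (-3 + 17)**2 + 1847 = 14**2 + 1847 = 196 + 1847 = 2043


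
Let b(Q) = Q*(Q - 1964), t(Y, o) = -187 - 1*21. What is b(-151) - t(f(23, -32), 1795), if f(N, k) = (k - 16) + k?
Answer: 319573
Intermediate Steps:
f(N, k) = -16 + 2*k (f(N, k) = (-16 + k) + k = -16 + 2*k)
t(Y, o) = -208 (t(Y, o) = -187 - 21 = -208)
b(Q) = Q*(-1964 + Q)
b(-151) - t(f(23, -32), 1795) = -151*(-1964 - 151) - 1*(-208) = -151*(-2115) + 208 = 319365 + 208 = 319573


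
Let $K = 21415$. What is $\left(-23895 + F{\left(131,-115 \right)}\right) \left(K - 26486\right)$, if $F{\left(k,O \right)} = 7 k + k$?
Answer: $115857137$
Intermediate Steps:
$F{\left(k,O \right)} = 8 k$
$\left(-23895 + F{\left(131,-115 \right)}\right) \left(K - 26486\right) = \left(-23895 + 8 \cdot 131\right) \left(21415 - 26486\right) = \left(-23895 + 1048\right) \left(-5071\right) = \left(-22847\right) \left(-5071\right) = 115857137$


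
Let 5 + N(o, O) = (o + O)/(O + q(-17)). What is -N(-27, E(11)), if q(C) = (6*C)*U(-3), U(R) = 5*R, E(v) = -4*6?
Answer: 2527/502 ≈ 5.0339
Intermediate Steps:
E(v) = -24
q(C) = -90*C (q(C) = (6*C)*(5*(-3)) = (6*C)*(-15) = -90*C)
N(o, O) = -5 + (O + o)/(1530 + O) (N(o, O) = -5 + (o + O)/(O - 90*(-17)) = -5 + (O + o)/(O + 1530) = -5 + (O + o)/(1530 + O))
-N(-27, E(11)) = -(-7650 - 27 - 4*(-24))/(1530 - 24) = -(-7650 - 27 + 96)/1506 = -(-7581)/1506 = -1*(-2527/502) = 2527/502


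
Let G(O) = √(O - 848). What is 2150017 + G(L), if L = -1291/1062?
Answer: 2150017 + I*√106420306/354 ≈ 2.15e+6 + 29.141*I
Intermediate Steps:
L = -1291/1062 (L = -1291*1/1062 = -1291/1062 ≈ -1.2156)
G(O) = √(-848 + O)
2150017 + G(L) = 2150017 + √(-848 - 1291/1062) = 2150017 + √(-901867/1062) = 2150017 + I*√106420306/354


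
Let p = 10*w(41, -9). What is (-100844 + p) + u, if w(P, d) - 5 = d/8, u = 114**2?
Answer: -351237/4 ≈ -87809.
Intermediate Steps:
u = 12996
w(P, d) = 5 + d/8
p = 155/4 (p = 10*(5 + (1/8)*(-9)) = 10*(5 - 9/8) = 10*(31/8) = 155/4 ≈ 38.750)
(-100844 + p) + u = (-100844 + 155/4) + 12996 = -403221/4 + 12996 = -351237/4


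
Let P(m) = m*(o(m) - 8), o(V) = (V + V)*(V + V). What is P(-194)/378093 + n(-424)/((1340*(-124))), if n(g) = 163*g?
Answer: -603300402253/7852991610 ≈ -76.824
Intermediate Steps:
o(V) = 4*V**2 (o(V) = (2*V)*(2*V) = 4*V**2)
P(m) = m*(-8 + 4*m**2) (P(m) = m*(4*m**2 - 8) = m*(-8 + 4*m**2))
P(-194)/378093 + n(-424)/((1340*(-124))) = (4*(-194)*(-2 + (-194)**2))/378093 + (163*(-424))/((1340*(-124))) = (4*(-194)*(-2 + 37636))*(1/378093) - 69112/(-166160) = (4*(-194)*37634)*(1/378093) - 69112*(-1/166160) = -29203984*1/378093 + 8639/20770 = -29203984/378093 + 8639/20770 = -603300402253/7852991610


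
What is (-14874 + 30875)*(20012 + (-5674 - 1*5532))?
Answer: 140904806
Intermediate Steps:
(-14874 + 30875)*(20012 + (-5674 - 1*5532)) = 16001*(20012 + (-5674 - 5532)) = 16001*(20012 - 11206) = 16001*8806 = 140904806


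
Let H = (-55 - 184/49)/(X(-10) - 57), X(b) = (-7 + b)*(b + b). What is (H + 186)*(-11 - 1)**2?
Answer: 370999152/13867 ≈ 26754.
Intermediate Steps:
X(b) = 2*b*(-7 + b) (X(b) = (-7 + b)*(2*b) = 2*b*(-7 + b))
H = -2879/13867 (H = (-55 - 184/49)/(2*(-10)*(-7 - 10) - 57) = (-55 - 184*1/49)/(2*(-10)*(-17) - 57) = (-55 - 184/49)/(340 - 57) = -2879/49/283 = -2879/49*1/283 = -2879/13867 ≈ -0.20762)
(H + 186)*(-11 - 1)**2 = (-2879/13867 + 186)*(-11 - 1)**2 = (2576383/13867)*(-12)**2 = (2576383/13867)*144 = 370999152/13867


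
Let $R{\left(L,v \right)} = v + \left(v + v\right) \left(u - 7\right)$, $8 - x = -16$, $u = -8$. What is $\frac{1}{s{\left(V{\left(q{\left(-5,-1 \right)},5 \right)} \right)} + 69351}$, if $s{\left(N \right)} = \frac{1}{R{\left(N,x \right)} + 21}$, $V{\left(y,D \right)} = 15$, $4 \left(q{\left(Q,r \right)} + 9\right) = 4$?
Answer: $\frac{675}{46811924} \approx 1.4419 \cdot 10^{-5}$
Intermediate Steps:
$q{\left(Q,r \right)} = -8$ ($q{\left(Q,r \right)} = -9 + \frac{1}{4} \cdot 4 = -9 + 1 = -8$)
$x = 24$ ($x = 8 - -16 = 8 + 16 = 24$)
$R{\left(L,v \right)} = - 29 v$ ($R{\left(L,v \right)} = v + \left(v + v\right) \left(-8 - 7\right) = v + 2 v \left(-15\right) = v - 30 v = - 29 v$)
$s{\left(N \right)} = - \frac{1}{675}$ ($s{\left(N \right)} = \frac{1}{\left(-29\right) 24 + 21} = \frac{1}{-696 + 21} = \frac{1}{-675} = - \frac{1}{675}$)
$\frac{1}{s{\left(V{\left(q{\left(-5,-1 \right)},5 \right)} \right)} + 69351} = \frac{1}{- \frac{1}{675} + 69351} = \frac{1}{\frac{46811924}{675}} = \frac{675}{46811924}$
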